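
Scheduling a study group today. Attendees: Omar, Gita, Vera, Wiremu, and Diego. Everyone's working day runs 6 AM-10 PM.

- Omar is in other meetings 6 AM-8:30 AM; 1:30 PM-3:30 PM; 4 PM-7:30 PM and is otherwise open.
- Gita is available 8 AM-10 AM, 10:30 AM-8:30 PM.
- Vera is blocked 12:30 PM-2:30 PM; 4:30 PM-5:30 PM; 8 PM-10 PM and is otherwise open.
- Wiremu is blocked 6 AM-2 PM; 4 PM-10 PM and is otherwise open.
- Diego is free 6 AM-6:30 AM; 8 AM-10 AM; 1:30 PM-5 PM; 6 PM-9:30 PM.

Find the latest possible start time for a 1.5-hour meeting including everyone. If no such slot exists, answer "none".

none

Omar free: 08:30-13:30, 15:30-16:00, 19:30-22:00 (invert busy blocks within the working day).
Gita free: 08:00-10:00, 10:30-20:30.
Vera free: 06:00-12:30, 14:30-16:30, 17:30-20:00 (invert busy blocks within the working day).
Wiremu free: 14:00-16:00 (invert busy blocks within the working day).
Diego free: 06:00-06:30, 08:00-10:00, 13:30-17:00, 18:00-21:30.
Omar ∩ Gita: 08:30-10:00, 10:30-13:30, 15:30-16:00, 19:30-20:30.
Omar ∩ Gita ∩ Vera: 08:30-10:00, 10:30-12:30, 15:30-16:00, 19:30-20:00.
Omar ∩ Gita ∩ Vera ∩ Wiremu: 15:30-16:00.
Omar ∩ Gita ∩ Vera ∩ Wiremu ∩ Diego: 15:30-16:00.
No common window is at least 90 minutes long.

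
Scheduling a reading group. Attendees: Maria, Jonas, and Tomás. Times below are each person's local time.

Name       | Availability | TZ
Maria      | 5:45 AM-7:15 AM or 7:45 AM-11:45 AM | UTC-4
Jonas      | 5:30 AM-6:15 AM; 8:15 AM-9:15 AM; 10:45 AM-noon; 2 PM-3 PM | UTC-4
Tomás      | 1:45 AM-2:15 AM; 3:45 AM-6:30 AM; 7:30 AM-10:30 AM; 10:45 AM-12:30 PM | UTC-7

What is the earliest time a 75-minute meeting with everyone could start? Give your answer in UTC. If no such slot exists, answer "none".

none

Maria in UTC: 09:45-11:15, 11:45-15:45 (add 4h to convert from UTC-4).
Jonas in UTC: 09:30-10:15, 12:15-13:15, 14:45-16:00, 18:00-19:00 (add 4h to convert from UTC-4).
Tomás in UTC: 08:45-09:15, 10:45-13:30, 14:30-17:30, 17:45-19:30 (add 7h to convert from UTC-7).
Maria ∩ Jonas: 09:45-10:15, 12:15-13:15, 14:45-15:45.
Maria ∩ Jonas ∩ Tomás: 12:15-13:15, 14:45-15:45.
No common window is at least 75 minutes long.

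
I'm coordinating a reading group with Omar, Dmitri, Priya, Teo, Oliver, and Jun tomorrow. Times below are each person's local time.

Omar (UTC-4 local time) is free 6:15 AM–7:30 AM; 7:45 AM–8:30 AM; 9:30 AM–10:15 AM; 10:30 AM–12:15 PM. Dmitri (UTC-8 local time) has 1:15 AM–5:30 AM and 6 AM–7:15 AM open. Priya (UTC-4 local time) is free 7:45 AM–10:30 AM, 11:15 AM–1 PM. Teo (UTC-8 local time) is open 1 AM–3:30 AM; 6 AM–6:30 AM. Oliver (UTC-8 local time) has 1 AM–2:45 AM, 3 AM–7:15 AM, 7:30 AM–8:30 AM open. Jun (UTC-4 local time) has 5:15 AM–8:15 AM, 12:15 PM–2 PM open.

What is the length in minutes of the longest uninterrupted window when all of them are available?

Omar in UTC: 10:15-11:30, 11:45-12:30, 13:30-14:15, 14:30-16:15 (add 4h to convert from UTC-4).
Dmitri in UTC: 09:15-13:30, 14:00-15:15 (add 8h to convert from UTC-8).
Priya in UTC: 11:45-14:30, 15:15-17:00 (add 4h to convert from UTC-4).
Teo in UTC: 09:00-11:30, 14:00-14:30 (add 8h to convert from UTC-8).
Oliver in UTC: 09:00-10:45, 11:00-15:15, 15:30-16:30 (add 8h to convert from UTC-8).
Jun in UTC: 09:15-12:15, 16:15-18:00 (add 4h to convert from UTC-4).
Omar ∩ Dmitri: 10:15-11:30, 11:45-12:30, 14:00-14:15, 14:30-15:15.
Omar ∩ Dmitri ∩ Priya: 11:45-12:30, 14:00-14:15.
Omar ∩ Dmitri ∩ Priya ∩ Teo: 14:00-14:15.
Omar ∩ Dmitri ∩ Priya ∩ Teo ∩ Oliver: 14:00-14:15.
Omar ∩ Dmitri ∩ Priya ∩ Teo ∩ Oliver ∩ Jun: ∅.
There is no time when everyone is free.
No common window exists, so the longest block is 0 minutes.

0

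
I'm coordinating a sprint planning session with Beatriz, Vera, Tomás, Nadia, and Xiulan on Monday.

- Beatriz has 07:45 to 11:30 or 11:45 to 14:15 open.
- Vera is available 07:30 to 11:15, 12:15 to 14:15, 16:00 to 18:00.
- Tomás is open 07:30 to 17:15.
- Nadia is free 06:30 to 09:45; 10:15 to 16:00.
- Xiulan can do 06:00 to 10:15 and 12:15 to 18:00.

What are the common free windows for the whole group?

07:45-09:45, 12:15-14:15

Beatriz ∩ Vera: 07:45-11:15, 12:15-14:15.
Beatriz ∩ Vera ∩ Tomás: 07:45-11:15, 12:15-14:15.
Beatriz ∩ Vera ∩ Tomás ∩ Nadia: 07:45-09:45, 10:15-11:15, 12:15-14:15.
Beatriz ∩ Vera ∩ Tomás ∩ Nadia ∩ Xiulan: 07:45-09:45, 12:15-14:15.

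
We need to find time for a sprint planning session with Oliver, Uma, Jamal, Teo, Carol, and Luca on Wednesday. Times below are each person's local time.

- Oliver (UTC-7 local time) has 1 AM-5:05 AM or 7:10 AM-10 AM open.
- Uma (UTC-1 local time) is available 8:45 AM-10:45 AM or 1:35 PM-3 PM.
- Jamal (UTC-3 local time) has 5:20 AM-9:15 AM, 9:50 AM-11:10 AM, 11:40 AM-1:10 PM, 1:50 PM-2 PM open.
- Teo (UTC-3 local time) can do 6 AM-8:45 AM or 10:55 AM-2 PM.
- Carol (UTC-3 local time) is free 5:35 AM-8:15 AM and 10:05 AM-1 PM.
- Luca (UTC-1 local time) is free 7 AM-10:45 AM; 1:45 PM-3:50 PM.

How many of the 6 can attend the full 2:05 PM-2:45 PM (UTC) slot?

2

Oliver in UTC: 08:00-12:05, 14:10-17:00 (add 7h to convert from UTC-7).
Uma in UTC: 09:45-11:45, 14:35-16:00 (add 1h to convert from UTC-1).
Jamal in UTC: 08:20-12:15, 12:50-14:10, 14:40-16:10, 16:50-17:00 (add 3h to convert from UTC-3).
Teo in UTC: 09:00-11:45, 13:55-17:00 (add 3h to convert from UTC-3).
Carol in UTC: 08:35-11:15, 13:05-16:00 (add 3h to convert from UTC-3).
Luca in UTC: 08:00-11:45, 14:45-16:50 (add 1h to convert from UTC-1).
Teo and Carol can make the full 14:05-14:45 slot — that's 2.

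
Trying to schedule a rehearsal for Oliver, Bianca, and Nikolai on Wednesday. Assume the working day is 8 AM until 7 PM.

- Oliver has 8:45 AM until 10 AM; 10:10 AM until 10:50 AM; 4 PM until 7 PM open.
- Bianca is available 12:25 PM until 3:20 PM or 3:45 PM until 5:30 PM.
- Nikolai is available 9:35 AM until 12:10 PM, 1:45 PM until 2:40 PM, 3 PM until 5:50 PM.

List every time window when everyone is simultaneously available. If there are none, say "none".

Oliver ∩ Bianca: 16:00-17:30.
Oliver ∩ Bianca ∩ Nikolai: 16:00-17:30.
So the common availability across everyone is 16:00-17:30.

16:00-17:30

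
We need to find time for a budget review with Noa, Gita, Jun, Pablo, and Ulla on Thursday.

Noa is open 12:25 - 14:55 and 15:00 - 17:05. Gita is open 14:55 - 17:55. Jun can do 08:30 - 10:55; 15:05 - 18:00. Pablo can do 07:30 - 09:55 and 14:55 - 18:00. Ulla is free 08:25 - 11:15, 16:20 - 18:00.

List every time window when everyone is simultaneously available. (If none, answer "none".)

16:20-17:05

Noa ∩ Gita: 15:00-17:05.
Noa ∩ Gita ∩ Jun: 15:05-17:05.
Noa ∩ Gita ∩ Jun ∩ Pablo: 15:05-17:05.
Noa ∩ Gita ∩ Jun ∩ Pablo ∩ Ulla: 16:20-17:05.
So the common availability across everyone is 16:20-17:05.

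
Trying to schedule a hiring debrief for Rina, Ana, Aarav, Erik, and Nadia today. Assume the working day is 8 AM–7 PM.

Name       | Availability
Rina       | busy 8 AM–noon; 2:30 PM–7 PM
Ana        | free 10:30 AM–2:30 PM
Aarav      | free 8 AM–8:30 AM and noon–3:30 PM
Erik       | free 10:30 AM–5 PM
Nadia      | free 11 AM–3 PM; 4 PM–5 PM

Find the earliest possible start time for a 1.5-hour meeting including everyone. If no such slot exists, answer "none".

12:00

Rina free: 12:00-14:30 (invert busy blocks within the working day).
Ana free: 10:30-14:30.
Aarav free: 08:00-08:30, 12:00-15:30.
Erik free: 10:30-17:00.
Nadia free: 11:00-15:00, 16:00-17:00.
Rina ∩ Ana: 12:00-14:30.
Rina ∩ Ana ∩ Aarav: 12:00-14:30.
Rina ∩ Ana ∩ Aarav ∩ Erik: 12:00-14:30.
Rina ∩ Ana ∩ Aarav ∩ Erik ∩ Nadia: 12:00-14:30.
The first common window of at least 90 minutes is 12:00-14:30, so the earliest start is 12:00.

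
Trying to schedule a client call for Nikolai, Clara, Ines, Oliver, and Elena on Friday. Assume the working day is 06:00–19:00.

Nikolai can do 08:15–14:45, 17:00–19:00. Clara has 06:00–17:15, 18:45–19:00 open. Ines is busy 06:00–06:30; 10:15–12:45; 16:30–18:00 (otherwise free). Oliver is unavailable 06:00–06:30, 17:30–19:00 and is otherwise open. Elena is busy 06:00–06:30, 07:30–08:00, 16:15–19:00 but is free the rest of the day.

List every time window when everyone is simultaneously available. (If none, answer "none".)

08:15-10:15, 12:45-14:45

Nikolai free: 08:15-14:45, 17:00-19:00.
Clara free: 06:00-17:15, 18:45-19:00.
Ines free: 06:30-10:15, 12:45-16:30, 18:00-19:00 (invert busy blocks within the working day).
Oliver free: 06:30-17:30 (invert busy blocks within the working day).
Elena free: 06:30-07:30, 08:00-16:15 (invert busy blocks within the working day).
Nikolai ∩ Clara: 08:15-14:45, 17:00-17:15, 18:45-19:00.
Nikolai ∩ Clara ∩ Ines: 08:15-10:15, 12:45-14:45, 18:45-19:00.
Nikolai ∩ Clara ∩ Ines ∩ Oliver: 08:15-10:15, 12:45-14:45.
Nikolai ∩ Clara ∩ Ines ∩ Oliver ∩ Elena: 08:15-10:15, 12:45-14:45.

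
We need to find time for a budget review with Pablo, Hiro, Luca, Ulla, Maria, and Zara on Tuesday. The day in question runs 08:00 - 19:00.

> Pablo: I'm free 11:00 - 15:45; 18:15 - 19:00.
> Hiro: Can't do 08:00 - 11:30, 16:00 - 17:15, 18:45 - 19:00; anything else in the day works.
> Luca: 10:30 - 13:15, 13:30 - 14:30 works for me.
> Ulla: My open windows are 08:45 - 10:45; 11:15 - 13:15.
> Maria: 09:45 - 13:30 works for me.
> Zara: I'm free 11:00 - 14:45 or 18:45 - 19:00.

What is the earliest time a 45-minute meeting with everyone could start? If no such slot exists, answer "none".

Pablo free: 11:00-15:45, 18:15-19:00.
Hiro free: 11:30-16:00, 17:15-18:45 (invert busy blocks within the working day).
Luca free: 10:30-13:15, 13:30-14:30.
Ulla free: 08:45-10:45, 11:15-13:15.
Maria free: 09:45-13:30.
Zara free: 11:00-14:45, 18:45-19:00.
Pablo ∩ Hiro: 11:30-15:45, 18:15-18:45.
Pablo ∩ Hiro ∩ Luca: 11:30-13:15, 13:30-14:30.
Pablo ∩ Hiro ∩ Luca ∩ Ulla: 11:30-13:15.
Pablo ∩ Hiro ∩ Luca ∩ Ulla ∩ Maria: 11:30-13:15.
Pablo ∩ Hiro ∩ Luca ∩ Ulla ∩ Maria ∩ Zara: 11:30-13:15.
The first common window of at least 45 minutes is 11:30-13:15, so the earliest start is 11:30.

11:30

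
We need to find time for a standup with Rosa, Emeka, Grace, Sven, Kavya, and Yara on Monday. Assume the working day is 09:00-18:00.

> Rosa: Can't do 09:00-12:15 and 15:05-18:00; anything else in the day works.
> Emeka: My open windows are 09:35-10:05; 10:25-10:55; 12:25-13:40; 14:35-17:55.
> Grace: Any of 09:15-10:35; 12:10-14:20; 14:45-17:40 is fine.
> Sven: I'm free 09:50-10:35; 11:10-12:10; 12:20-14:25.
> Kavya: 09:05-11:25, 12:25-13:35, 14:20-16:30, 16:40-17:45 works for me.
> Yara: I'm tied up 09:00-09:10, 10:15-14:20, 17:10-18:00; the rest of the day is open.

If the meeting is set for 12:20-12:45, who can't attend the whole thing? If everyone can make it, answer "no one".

Rosa free: 12:15-15:05 (invert busy blocks within the working day).
Emeka free: 09:35-10:05, 10:25-10:55, 12:25-13:40, 14:35-17:55.
Grace free: 09:15-10:35, 12:10-14:20, 14:45-17:40.
Sven free: 09:50-10:35, 11:10-12:10, 12:20-14:25.
Kavya free: 09:05-11:25, 12:25-13:35, 14:20-16:30, 16:40-17:45.
Yara free: 09:10-10:15, 14:20-17:10 (invert busy blocks within the working day).
Rosa: free for 12:20-12:45. Emeka: not fully free for 12:20-12:45. Grace: free for 12:20-12:45. Sven: free for 12:20-12:45. Kavya: not fully free for 12:20-12:45. Yara: not fully free for 12:20-12:45.

Emeka, Kavya, Yara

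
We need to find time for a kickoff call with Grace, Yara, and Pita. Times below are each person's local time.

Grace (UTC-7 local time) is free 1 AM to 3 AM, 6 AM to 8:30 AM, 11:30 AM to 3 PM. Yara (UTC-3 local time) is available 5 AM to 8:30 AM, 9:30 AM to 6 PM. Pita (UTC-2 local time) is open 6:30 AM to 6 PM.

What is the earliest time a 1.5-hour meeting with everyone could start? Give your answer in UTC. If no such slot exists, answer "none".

Grace in UTC: 08:00-10:00, 13:00-15:30, 18:30-22:00 (add 7h to convert from UTC-7).
Yara in UTC: 08:00-11:30, 12:30-21:00 (add 3h to convert from UTC-3).
Pita in UTC: 08:30-20:00 (add 2h to convert from UTC-2).
Grace ∩ Yara: 08:00-10:00, 13:00-15:30, 18:30-21:00.
Grace ∩ Yara ∩ Pita: 08:30-10:00, 13:00-15:30, 18:30-20:00.
So the common availability across everyone is 08:30-10:00, 13:00-15:30, 18:30-20:00.
The first common window of at least 90 minutes is 08:30-10:00, so the earliest start is 08:30.

08:30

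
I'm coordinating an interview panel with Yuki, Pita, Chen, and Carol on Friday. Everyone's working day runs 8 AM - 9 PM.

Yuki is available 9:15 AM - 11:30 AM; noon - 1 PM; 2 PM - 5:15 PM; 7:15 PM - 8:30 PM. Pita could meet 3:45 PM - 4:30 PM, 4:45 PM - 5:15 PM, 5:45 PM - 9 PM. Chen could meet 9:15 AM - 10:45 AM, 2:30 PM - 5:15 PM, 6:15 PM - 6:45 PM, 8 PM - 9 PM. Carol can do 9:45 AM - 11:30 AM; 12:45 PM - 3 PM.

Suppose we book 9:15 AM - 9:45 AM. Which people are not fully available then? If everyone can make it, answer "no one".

Carol, Pita

Yuki: free for 09:15-09:45. Pita: not fully free for 09:15-09:45. Chen: free for 09:15-09:45. Carol: not fully free for 09:15-09:45.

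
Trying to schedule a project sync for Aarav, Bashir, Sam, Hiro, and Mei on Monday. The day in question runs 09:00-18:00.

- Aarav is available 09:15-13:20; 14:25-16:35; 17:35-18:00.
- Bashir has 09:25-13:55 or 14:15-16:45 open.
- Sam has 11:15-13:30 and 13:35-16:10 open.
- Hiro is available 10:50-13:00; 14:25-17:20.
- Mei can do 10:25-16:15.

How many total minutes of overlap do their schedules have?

210

Aarav ∩ Bashir: 09:25-13:20, 14:25-16:35.
Aarav ∩ Bashir ∩ Sam: 11:15-13:20, 14:25-16:10.
Aarav ∩ Bashir ∩ Sam ∩ Hiro: 11:15-13:00, 14:25-16:10.
Aarav ∩ Bashir ∩ Sam ∩ Hiro ∩ Mei: 11:15-13:00, 14:25-16:10.
Summing the common windows: 105 + 105 = 210 minutes.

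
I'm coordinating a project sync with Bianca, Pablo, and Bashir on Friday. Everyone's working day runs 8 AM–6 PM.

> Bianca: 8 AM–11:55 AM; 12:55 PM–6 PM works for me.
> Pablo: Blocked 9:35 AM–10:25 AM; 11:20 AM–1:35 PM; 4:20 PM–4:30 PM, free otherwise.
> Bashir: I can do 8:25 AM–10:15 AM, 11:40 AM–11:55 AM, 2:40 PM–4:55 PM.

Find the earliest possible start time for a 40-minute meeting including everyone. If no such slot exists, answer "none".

08:25

Bianca free: 08:00-11:55, 12:55-18:00.
Pablo free: 08:00-09:35, 10:25-11:20, 13:35-16:20, 16:30-18:00 (invert busy blocks within the working day).
Bashir free: 08:25-10:15, 11:40-11:55, 14:40-16:55.
Bianca ∩ Pablo: 08:00-09:35, 10:25-11:20, 13:35-16:20, 16:30-18:00.
Bianca ∩ Pablo ∩ Bashir: 08:25-09:35, 14:40-16:20, 16:30-16:55.
The first common window of at least 40 minutes is 08:25-09:35, so the earliest start is 08:25.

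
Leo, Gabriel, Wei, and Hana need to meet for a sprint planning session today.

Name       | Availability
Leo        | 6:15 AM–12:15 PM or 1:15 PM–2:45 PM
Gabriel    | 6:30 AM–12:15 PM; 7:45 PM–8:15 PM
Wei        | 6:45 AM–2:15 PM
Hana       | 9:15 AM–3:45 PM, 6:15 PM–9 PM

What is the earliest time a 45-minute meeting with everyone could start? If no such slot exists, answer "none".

09:15

Leo ∩ Gabriel: 06:30-12:15.
Leo ∩ Gabriel ∩ Wei: 06:45-12:15.
Leo ∩ Gabriel ∩ Wei ∩ Hana: 09:15-12:15.
Those are the intersection windows.
The first common window of at least 45 minutes is 09:15-12:15, so the earliest start is 09:15.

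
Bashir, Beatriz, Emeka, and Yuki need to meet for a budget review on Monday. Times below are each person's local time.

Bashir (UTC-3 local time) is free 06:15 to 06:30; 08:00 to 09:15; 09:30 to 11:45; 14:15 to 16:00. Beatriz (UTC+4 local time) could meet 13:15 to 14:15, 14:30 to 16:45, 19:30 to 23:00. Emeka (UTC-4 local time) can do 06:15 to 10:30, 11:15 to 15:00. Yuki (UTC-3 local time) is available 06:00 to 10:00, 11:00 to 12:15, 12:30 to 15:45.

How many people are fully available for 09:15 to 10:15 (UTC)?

2

Bashir in UTC: 09:15-09:30, 11:00-12:15, 12:30-14:45, 17:15-19:00 (add 3h to convert from UTC-3).
Beatriz in UTC: 09:15-10:15, 10:30-12:45, 15:30-19:00 (subtract 4h to convert from UTC+4).
Emeka in UTC: 10:15-14:30, 15:15-19:00 (add 4h to convert from UTC-4).
Yuki in UTC: 09:00-13:00, 14:00-15:15, 15:30-18:45 (add 3h to convert from UTC-3).
Beatriz and Yuki can make the full 09:15-10:15 slot — that's 2.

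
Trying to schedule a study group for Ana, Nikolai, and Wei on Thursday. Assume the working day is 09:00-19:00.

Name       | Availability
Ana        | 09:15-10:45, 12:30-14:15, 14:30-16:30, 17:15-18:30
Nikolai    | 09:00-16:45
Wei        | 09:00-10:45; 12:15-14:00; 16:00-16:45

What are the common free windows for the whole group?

Ana ∩ Nikolai: 09:15-10:45, 12:30-14:15, 14:30-16:30.
Ana ∩ Nikolai ∩ Wei: 09:15-10:45, 12:30-14:00, 16:00-16:30.
So the common availability across everyone is 09:15-10:45, 12:30-14:00, 16:00-16:30.

09:15-10:45, 12:30-14:00, 16:00-16:30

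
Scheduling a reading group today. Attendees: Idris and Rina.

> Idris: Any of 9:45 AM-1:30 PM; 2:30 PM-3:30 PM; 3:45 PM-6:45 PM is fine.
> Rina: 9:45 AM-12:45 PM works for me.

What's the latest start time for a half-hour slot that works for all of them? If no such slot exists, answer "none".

12:15

Idris ∩ Rina: 09:45-12:45.
Those are the intersection windows.
The last common window of at least 30 minutes is 09:45-12:45; a 30-minute meeting can start as late as 12:15 and still end by 12:45.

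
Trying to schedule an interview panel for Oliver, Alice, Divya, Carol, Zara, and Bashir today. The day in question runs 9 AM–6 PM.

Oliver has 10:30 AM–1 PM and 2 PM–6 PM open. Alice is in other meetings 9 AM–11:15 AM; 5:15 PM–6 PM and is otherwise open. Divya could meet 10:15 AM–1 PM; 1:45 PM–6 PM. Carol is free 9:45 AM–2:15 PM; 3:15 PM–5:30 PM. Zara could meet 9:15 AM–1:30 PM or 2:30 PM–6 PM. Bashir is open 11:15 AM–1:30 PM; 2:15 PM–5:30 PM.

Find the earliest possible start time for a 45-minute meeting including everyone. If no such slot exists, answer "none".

Oliver free: 10:30-13:00, 14:00-18:00.
Alice free: 11:15-17:15 (invert busy blocks within the working day).
Divya free: 10:15-13:00, 13:45-18:00.
Carol free: 09:45-14:15, 15:15-17:30.
Zara free: 09:15-13:30, 14:30-18:00.
Bashir free: 11:15-13:30, 14:15-17:30.
Oliver ∩ Alice: 11:15-13:00, 14:00-17:15.
Oliver ∩ Alice ∩ Divya: 11:15-13:00, 14:00-17:15.
Oliver ∩ Alice ∩ Divya ∩ Carol: 11:15-13:00, 14:00-14:15, 15:15-17:15.
Oliver ∩ Alice ∩ Divya ∩ Carol ∩ Zara: 11:15-13:00, 15:15-17:15.
Oliver ∩ Alice ∩ Divya ∩ Carol ∩ Zara ∩ Bashir: 11:15-13:00, 15:15-17:15.
So the common availability across everyone is 11:15-13:00, 15:15-17:15.
The first common window of at least 45 minutes is 11:15-13:00, so the earliest start is 11:15.

11:15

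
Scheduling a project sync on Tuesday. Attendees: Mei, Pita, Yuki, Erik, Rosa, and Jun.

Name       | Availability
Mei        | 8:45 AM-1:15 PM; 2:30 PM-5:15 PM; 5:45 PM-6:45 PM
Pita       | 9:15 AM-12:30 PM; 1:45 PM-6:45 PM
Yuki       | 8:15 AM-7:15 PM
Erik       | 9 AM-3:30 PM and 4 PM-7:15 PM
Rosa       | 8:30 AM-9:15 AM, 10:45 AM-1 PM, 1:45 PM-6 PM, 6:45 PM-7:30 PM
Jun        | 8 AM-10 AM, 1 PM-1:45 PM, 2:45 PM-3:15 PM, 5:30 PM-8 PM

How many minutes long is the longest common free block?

Mei ∩ Pita: 09:15-12:30, 14:30-17:15, 17:45-18:45.
Mei ∩ Pita ∩ Yuki: 09:15-12:30, 14:30-17:15, 17:45-18:45.
Mei ∩ Pita ∩ Yuki ∩ Erik: 09:15-12:30, 14:30-15:30, 16:00-17:15, 17:45-18:45.
Mei ∩ Pita ∩ Yuki ∩ Erik ∩ Rosa: 10:45-12:30, 14:30-15:30, 16:00-17:15, 17:45-18:00.
Mei ∩ Pita ∩ Yuki ∩ Erik ∩ Rosa ∩ Jun: 14:45-15:15, 17:45-18:00.
Those are the intersection windows.
The longest is 14:45-15:15 at 30 minutes.

30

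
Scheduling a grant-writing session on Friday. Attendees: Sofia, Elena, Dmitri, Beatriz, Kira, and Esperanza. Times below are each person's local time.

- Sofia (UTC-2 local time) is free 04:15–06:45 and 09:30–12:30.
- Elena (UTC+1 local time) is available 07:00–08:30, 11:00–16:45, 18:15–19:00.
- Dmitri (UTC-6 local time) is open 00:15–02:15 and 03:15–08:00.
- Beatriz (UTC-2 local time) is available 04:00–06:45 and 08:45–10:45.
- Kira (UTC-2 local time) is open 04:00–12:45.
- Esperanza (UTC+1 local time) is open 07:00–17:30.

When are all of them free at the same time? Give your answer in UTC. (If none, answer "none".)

06:15-07:30, 11:30-12:45

Sofia in UTC: 06:15-08:45, 11:30-14:30 (add 2h to convert from UTC-2).
Elena in UTC: 06:00-07:30, 10:00-15:45, 17:15-18:00 (subtract 1h to convert from UTC+1).
Dmitri in UTC: 06:15-08:15, 09:15-14:00 (add 6h to convert from UTC-6).
Beatriz in UTC: 06:00-08:45, 10:45-12:45 (add 2h to convert from UTC-2).
Kira in UTC: 06:00-14:45 (add 2h to convert from UTC-2).
Esperanza in UTC: 06:00-16:30 (subtract 1h to convert from UTC+1).
Sofia ∩ Elena: 06:15-07:30, 11:30-14:30.
Sofia ∩ Elena ∩ Dmitri: 06:15-07:30, 11:30-14:00.
Sofia ∩ Elena ∩ Dmitri ∩ Beatriz: 06:15-07:30, 11:30-12:45.
Sofia ∩ Elena ∩ Dmitri ∩ Beatriz ∩ Kira: 06:15-07:30, 11:30-12:45.
Sofia ∩ Elena ∩ Dmitri ∩ Beatriz ∩ Kira ∩ Esperanza: 06:15-07:30, 11:30-12:45.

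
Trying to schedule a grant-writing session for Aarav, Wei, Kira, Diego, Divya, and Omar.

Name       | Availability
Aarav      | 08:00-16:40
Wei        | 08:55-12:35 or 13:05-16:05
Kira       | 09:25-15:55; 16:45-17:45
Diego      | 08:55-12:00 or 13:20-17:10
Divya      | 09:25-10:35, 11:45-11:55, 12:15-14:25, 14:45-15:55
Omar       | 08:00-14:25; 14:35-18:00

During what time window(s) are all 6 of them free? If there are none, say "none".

09:25-10:35, 11:45-11:55, 13:20-14:25, 14:45-15:55

Aarav ∩ Wei: 08:55-12:35, 13:05-16:05.
Aarav ∩ Wei ∩ Kira: 09:25-12:35, 13:05-15:55.
Aarav ∩ Wei ∩ Kira ∩ Diego: 09:25-12:00, 13:20-15:55.
Aarav ∩ Wei ∩ Kira ∩ Diego ∩ Divya: 09:25-10:35, 11:45-11:55, 13:20-14:25, 14:45-15:55.
Aarav ∩ Wei ∩ Kira ∩ Diego ∩ Divya ∩ Omar: 09:25-10:35, 11:45-11:55, 13:20-14:25, 14:45-15:55.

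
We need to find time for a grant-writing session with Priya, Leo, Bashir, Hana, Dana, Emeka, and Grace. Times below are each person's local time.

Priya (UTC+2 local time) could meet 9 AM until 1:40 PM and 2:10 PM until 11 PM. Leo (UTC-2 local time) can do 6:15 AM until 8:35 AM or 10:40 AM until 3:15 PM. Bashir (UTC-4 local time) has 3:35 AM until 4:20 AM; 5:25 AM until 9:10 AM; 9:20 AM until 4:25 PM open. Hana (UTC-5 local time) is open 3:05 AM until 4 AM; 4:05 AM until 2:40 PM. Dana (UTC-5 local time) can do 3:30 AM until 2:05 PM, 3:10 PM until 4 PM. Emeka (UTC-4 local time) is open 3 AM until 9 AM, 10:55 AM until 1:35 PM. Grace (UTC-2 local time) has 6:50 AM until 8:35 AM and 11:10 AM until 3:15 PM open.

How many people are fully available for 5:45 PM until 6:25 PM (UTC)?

4

Priya in UTC: 07:00-11:40, 12:10-21:00 (subtract 2h to convert from UTC+2).
Leo in UTC: 08:15-10:35, 12:40-17:15 (add 2h to convert from UTC-2).
Bashir in UTC: 07:35-08:20, 09:25-13:10, 13:20-20:25 (add 4h to convert from UTC-4).
Hana in UTC: 08:05-09:00, 09:05-19:40 (add 5h to convert from UTC-5).
Dana in UTC: 08:30-19:05, 20:10-21:00 (add 5h to convert from UTC-5).
Emeka in UTC: 07:00-13:00, 14:55-17:35 (add 4h to convert from UTC-4).
Grace in UTC: 08:50-10:35, 13:10-17:15 (add 2h to convert from UTC-2).
Priya, Bashir, Hana, and Dana can make the full 17:45-18:25 slot — that's 4.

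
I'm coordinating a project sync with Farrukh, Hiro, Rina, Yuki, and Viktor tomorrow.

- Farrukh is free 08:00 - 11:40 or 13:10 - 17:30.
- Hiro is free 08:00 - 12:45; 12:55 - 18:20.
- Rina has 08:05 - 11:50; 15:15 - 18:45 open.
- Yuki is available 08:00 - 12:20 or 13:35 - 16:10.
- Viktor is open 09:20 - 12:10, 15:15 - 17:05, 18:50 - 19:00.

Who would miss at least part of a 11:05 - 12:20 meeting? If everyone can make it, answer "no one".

Farrukh, Rina, Viktor

Farrukh: not fully free for 11:05-12:20. Hiro: free for 11:05-12:20. Rina: not fully free for 11:05-12:20. Yuki: free for 11:05-12:20. Viktor: not fully free for 11:05-12:20.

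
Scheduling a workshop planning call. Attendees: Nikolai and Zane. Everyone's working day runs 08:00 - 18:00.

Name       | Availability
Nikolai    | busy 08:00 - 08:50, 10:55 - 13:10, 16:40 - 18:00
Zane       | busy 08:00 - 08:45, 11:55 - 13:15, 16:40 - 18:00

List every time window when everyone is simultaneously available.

08:50-10:55, 13:15-16:40

Nikolai free: 08:50-10:55, 13:10-16:40 (invert busy blocks within the working day).
Zane free: 08:45-11:55, 13:15-16:40 (invert busy blocks within the working day).
Nikolai ∩ Zane: 08:50-10:55, 13:15-16:40.
Those are the intersection windows.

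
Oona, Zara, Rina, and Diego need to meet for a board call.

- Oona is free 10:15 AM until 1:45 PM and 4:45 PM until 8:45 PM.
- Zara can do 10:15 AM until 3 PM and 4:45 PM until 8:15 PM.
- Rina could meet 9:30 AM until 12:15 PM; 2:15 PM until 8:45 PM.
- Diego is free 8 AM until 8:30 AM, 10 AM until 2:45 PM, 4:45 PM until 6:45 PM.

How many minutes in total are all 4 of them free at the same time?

240

Oona ∩ Zara: 10:15-13:45, 16:45-20:15.
Oona ∩ Zara ∩ Rina: 10:15-12:15, 16:45-20:15.
Oona ∩ Zara ∩ Rina ∩ Diego: 10:15-12:15, 16:45-18:45.
So the common availability across everyone is 10:15-12:15, 16:45-18:45.
Summing the common windows: 120 + 120 = 240 minutes.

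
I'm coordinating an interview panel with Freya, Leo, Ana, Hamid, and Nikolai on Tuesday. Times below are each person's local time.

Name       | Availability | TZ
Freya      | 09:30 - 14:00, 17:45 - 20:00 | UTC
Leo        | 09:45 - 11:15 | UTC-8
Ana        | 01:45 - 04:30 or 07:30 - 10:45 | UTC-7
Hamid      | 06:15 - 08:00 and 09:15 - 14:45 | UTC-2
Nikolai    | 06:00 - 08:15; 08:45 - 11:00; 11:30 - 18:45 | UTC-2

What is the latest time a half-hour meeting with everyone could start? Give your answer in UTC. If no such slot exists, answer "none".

none

Freya in UTC: 09:30-14:00, 17:45-20:00.
Leo in UTC: 17:45-19:15 (add 8h to convert from UTC-8).
Ana in UTC: 08:45-11:30, 14:30-17:45 (add 7h to convert from UTC-7).
Hamid in UTC: 08:15-10:00, 11:15-16:45 (add 2h to convert from UTC-2).
Nikolai in UTC: 08:00-10:15, 10:45-13:00, 13:30-20:45 (add 2h to convert from UTC-2).
Freya ∩ Leo: 17:45-19:15.
Freya ∩ Leo ∩ Ana: ∅.
Freya ∩ Leo ∩ Ana ∩ Hamid: ∅.
Freya ∩ Leo ∩ Ana ∩ Hamid ∩ Nikolai: ∅.
There is no time when everyone is free.
No common window is at least 30 minutes long.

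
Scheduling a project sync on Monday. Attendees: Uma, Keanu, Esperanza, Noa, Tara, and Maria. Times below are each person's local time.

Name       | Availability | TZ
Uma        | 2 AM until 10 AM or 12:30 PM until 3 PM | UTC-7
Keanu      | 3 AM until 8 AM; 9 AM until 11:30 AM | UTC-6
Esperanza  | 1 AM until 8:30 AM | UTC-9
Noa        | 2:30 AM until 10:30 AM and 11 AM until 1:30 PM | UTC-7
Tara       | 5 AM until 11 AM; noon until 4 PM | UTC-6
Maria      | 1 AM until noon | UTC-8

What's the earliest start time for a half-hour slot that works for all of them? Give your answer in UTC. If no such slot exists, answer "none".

11:00

Uma in UTC: 09:00-17:00, 19:30-22:00 (add 7h to convert from UTC-7).
Keanu in UTC: 09:00-14:00, 15:00-17:30 (add 6h to convert from UTC-6).
Esperanza in UTC: 10:00-17:30 (add 9h to convert from UTC-9).
Noa in UTC: 09:30-17:30, 18:00-20:30 (add 7h to convert from UTC-7).
Tara in UTC: 11:00-17:00, 18:00-22:00 (add 6h to convert from UTC-6).
Maria in UTC: 09:00-20:00 (add 8h to convert from UTC-8).
Uma ∩ Keanu: 09:00-14:00, 15:00-17:00.
Uma ∩ Keanu ∩ Esperanza: 10:00-14:00, 15:00-17:00.
Uma ∩ Keanu ∩ Esperanza ∩ Noa: 10:00-14:00, 15:00-17:00.
Uma ∩ Keanu ∩ Esperanza ∩ Noa ∩ Tara: 11:00-14:00, 15:00-17:00.
Uma ∩ Keanu ∩ Esperanza ∩ Noa ∩ Tara ∩ Maria: 11:00-14:00, 15:00-17:00.
Those are the intersection windows.
The first common window of at least 30 minutes is 11:00-14:00, so the earliest start is 11:00.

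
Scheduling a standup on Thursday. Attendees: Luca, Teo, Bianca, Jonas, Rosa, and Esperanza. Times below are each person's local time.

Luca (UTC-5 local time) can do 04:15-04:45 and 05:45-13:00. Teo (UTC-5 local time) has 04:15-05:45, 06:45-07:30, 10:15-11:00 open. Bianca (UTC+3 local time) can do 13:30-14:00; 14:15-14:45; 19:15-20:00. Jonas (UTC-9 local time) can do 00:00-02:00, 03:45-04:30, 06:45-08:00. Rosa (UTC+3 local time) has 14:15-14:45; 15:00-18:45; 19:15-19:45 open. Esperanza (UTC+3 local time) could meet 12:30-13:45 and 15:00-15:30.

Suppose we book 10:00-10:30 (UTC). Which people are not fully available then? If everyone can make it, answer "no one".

Bianca, Luca, Rosa

Luca in UTC: 09:15-09:45, 10:45-18:00 (add 5h to convert from UTC-5).
Teo in UTC: 09:15-10:45, 11:45-12:30, 15:15-16:00 (add 5h to convert from UTC-5).
Bianca in UTC: 10:30-11:00, 11:15-11:45, 16:15-17:00 (subtract 3h to convert from UTC+3).
Jonas in UTC: 09:00-11:00, 12:45-13:30, 15:45-17:00 (add 9h to convert from UTC-9).
Rosa in UTC: 11:15-11:45, 12:00-15:45, 16:15-16:45 (subtract 3h to convert from UTC+3).
Esperanza in UTC: 09:30-10:45, 12:00-12:30 (subtract 3h to convert from UTC+3).
Luca: not fully free for 10:00-10:30. Teo: free for 10:00-10:30. Bianca: not fully free for 10:00-10:30. Jonas: free for 10:00-10:30. Rosa: not fully free for 10:00-10:30. Esperanza: free for 10:00-10:30.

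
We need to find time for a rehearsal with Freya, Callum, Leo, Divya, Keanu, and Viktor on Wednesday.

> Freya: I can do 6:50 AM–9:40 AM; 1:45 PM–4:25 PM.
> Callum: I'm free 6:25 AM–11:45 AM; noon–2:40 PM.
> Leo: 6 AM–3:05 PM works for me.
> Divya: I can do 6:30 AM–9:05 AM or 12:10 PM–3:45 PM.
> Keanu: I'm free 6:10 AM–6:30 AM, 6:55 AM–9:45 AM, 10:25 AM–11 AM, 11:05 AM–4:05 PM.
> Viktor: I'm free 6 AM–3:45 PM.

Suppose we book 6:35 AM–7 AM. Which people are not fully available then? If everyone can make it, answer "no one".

Freya: not fully free for 06:35-07:00. Callum: free for 06:35-07:00. Leo: free for 06:35-07:00. Divya: free for 06:35-07:00. Keanu: not fully free for 06:35-07:00. Viktor: free for 06:35-07:00.

Freya, Keanu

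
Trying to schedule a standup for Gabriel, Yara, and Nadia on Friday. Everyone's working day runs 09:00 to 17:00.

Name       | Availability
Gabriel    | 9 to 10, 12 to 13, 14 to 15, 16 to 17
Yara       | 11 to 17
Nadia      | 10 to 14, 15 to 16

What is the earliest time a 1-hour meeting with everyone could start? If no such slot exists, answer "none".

Gabriel ∩ Yara: 12:00-13:00, 14:00-15:00, 16:00-17:00.
Gabriel ∩ Yara ∩ Nadia: 12:00-13:00.
The first common window of at least 60 minutes is 12:00-13:00, so the earliest start is 12:00.

12:00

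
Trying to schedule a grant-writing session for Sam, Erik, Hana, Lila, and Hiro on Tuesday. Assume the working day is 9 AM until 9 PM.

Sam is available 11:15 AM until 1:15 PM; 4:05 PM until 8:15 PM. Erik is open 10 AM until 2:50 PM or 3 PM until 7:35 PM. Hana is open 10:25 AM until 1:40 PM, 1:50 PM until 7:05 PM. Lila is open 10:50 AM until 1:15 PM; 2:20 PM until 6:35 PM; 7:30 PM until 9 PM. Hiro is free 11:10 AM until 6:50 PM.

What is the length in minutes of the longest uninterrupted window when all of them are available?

150

Sam ∩ Erik: 11:15-13:15, 16:05-19:35.
Sam ∩ Erik ∩ Hana: 11:15-13:15, 16:05-19:05.
Sam ∩ Erik ∩ Hana ∩ Lila: 11:15-13:15, 16:05-18:35.
Sam ∩ Erik ∩ Hana ∩ Lila ∩ Hiro: 11:15-13:15, 16:05-18:35.
The longest is 16:05-18:35 at 150 minutes.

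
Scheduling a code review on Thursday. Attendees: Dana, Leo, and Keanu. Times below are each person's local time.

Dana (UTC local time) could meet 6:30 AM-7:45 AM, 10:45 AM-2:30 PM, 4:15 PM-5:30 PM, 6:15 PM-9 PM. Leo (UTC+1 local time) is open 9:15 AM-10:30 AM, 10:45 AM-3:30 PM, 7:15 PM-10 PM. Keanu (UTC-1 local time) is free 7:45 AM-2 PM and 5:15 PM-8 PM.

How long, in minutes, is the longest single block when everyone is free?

Dana in UTC: 06:30-07:45, 10:45-14:30, 16:15-17:30, 18:15-21:00.
Leo in UTC: 08:15-09:30, 09:45-14:30, 18:15-21:00 (subtract 1h to convert from UTC+1).
Keanu in UTC: 08:45-15:00, 18:15-21:00 (add 1h to convert from UTC-1).
Dana ∩ Leo: 10:45-14:30, 18:15-21:00.
Dana ∩ Leo ∩ Keanu: 10:45-14:30, 18:15-21:00.
Those are the intersection windows.
The longest is 10:45-14:30 at 225 minutes.

225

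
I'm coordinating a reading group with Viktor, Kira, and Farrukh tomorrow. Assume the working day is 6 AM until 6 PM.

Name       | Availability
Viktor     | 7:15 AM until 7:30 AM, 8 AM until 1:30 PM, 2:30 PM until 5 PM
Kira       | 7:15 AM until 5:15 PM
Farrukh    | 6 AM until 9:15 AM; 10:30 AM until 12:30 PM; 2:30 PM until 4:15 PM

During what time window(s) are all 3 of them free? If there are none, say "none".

Viktor ∩ Kira: 07:15-07:30, 08:00-13:30, 14:30-17:00.
Viktor ∩ Kira ∩ Farrukh: 07:15-07:30, 08:00-09:15, 10:30-12:30, 14:30-16:15.

07:15-07:30, 08:00-09:15, 10:30-12:30, 14:30-16:15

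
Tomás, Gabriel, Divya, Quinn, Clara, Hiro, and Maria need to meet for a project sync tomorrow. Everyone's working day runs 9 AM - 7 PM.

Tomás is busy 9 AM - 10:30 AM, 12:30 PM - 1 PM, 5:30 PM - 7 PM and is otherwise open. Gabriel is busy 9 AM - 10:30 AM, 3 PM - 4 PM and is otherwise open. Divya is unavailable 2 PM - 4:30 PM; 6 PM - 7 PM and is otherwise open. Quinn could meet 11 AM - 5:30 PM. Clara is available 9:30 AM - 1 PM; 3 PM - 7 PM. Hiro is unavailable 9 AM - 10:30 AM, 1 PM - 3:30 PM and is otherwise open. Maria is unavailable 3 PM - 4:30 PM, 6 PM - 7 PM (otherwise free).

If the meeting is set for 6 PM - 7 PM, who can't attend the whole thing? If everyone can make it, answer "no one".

Divya, Maria, Quinn, Tomás

Tomás free: 10:30-12:30, 13:00-17:30 (invert busy blocks within the working day).
Gabriel free: 10:30-15:00, 16:00-19:00 (invert busy blocks within the working day).
Divya free: 09:00-14:00, 16:30-18:00 (invert busy blocks within the working day).
Quinn free: 11:00-17:30.
Clara free: 09:30-13:00, 15:00-19:00.
Hiro free: 10:30-13:00, 15:30-19:00 (invert busy blocks within the working day).
Maria free: 09:00-15:00, 16:30-18:00 (invert busy blocks within the working day).
Tomás: not fully free for 18:00-19:00. Gabriel: free for 18:00-19:00. Divya: not fully free for 18:00-19:00. Quinn: not fully free for 18:00-19:00. Clara: free for 18:00-19:00. Hiro: free for 18:00-19:00. Maria: not fully free for 18:00-19:00.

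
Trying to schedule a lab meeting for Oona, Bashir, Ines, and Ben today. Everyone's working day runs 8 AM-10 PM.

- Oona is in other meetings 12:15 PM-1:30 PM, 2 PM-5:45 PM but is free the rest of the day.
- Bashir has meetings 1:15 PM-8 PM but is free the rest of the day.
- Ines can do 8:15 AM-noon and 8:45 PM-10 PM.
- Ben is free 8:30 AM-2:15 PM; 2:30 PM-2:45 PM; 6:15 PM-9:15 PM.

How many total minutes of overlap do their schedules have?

Oona free: 08:00-12:15, 13:30-14:00, 17:45-22:00 (invert busy blocks within the working day).
Bashir free: 08:00-13:15, 20:00-22:00 (invert busy blocks within the working day).
Ines free: 08:15-12:00, 20:45-22:00.
Ben free: 08:30-14:15, 14:30-14:45, 18:15-21:15.
Oona ∩ Bashir: 08:00-12:15, 20:00-22:00.
Oona ∩ Bashir ∩ Ines: 08:15-12:00, 20:45-22:00.
Oona ∩ Bashir ∩ Ines ∩ Ben: 08:30-12:00, 20:45-21:15.
Summing the common windows: 210 + 30 = 240 minutes.

240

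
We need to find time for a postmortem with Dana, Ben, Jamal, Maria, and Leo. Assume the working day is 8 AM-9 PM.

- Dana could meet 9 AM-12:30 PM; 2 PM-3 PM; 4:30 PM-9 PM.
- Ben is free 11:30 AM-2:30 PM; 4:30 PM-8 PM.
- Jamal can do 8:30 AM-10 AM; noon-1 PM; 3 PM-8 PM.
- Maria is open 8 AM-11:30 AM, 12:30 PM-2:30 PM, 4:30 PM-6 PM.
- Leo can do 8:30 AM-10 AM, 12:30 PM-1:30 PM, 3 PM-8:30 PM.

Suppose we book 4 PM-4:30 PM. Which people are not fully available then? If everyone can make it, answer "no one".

Dana: not fully free for 16:00-16:30. Ben: not fully free for 16:00-16:30. Jamal: free for 16:00-16:30. Maria: not fully free for 16:00-16:30. Leo: free for 16:00-16:30.

Ben, Dana, Maria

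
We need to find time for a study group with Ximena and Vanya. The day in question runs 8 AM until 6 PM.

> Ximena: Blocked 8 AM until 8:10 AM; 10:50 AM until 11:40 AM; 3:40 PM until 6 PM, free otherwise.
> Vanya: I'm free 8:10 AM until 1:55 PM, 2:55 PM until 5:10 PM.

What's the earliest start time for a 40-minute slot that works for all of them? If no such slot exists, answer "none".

Ximena free: 08:10-10:50, 11:40-15:40 (invert busy blocks within the working day).
Vanya free: 08:10-13:55, 14:55-17:10.
Ximena ∩ Vanya: 08:10-10:50, 11:40-13:55, 14:55-15:40.
The first common window of at least 40 minutes is 08:10-10:50, so the earliest start is 08:10.

08:10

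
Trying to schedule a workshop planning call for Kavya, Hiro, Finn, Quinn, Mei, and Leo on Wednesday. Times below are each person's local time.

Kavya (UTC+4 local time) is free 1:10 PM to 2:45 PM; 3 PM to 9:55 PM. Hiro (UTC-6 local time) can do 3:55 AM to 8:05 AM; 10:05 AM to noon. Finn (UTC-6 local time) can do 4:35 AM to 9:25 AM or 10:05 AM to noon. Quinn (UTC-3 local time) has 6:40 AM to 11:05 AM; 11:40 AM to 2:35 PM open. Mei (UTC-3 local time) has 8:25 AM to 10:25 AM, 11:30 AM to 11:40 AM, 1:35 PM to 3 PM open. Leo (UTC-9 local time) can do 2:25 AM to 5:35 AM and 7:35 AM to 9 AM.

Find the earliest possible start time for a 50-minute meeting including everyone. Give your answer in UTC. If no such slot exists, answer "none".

Kavya in UTC: 09:10-10:45, 11:00-17:55 (subtract 4h to convert from UTC+4).
Hiro in UTC: 09:55-14:05, 16:05-18:00 (add 6h to convert from UTC-6).
Finn in UTC: 10:35-15:25, 16:05-18:00 (add 6h to convert from UTC-6).
Quinn in UTC: 09:40-14:05, 14:40-17:35 (add 3h to convert from UTC-3).
Mei in UTC: 11:25-13:25, 14:30-14:40, 16:35-18:00 (add 3h to convert from UTC-3).
Leo in UTC: 11:25-14:35, 16:35-18:00 (add 9h to convert from UTC-9).
Kavya ∩ Hiro: 09:55-10:45, 11:00-14:05, 16:05-17:55.
Kavya ∩ Hiro ∩ Finn: 10:35-10:45, 11:00-14:05, 16:05-17:55.
Kavya ∩ Hiro ∩ Finn ∩ Quinn: 10:35-10:45, 11:00-14:05, 16:05-17:35.
Kavya ∩ Hiro ∩ Finn ∩ Quinn ∩ Mei: 11:25-13:25, 16:35-17:35.
Kavya ∩ Hiro ∩ Finn ∩ Quinn ∩ Mei ∩ Leo: 11:25-13:25, 16:35-17:35.
Those are the intersection windows.
The first common window of at least 50 minutes is 11:25-13:25, so the earliest start is 11:25.

11:25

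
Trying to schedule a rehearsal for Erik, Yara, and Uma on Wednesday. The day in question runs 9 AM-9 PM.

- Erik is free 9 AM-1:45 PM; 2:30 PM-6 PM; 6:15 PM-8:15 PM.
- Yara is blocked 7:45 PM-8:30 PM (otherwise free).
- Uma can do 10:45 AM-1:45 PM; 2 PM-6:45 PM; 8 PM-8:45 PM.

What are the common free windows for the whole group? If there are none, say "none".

Erik free: 09:00-13:45, 14:30-18:00, 18:15-20:15.
Yara free: 09:00-19:45, 20:30-21:00 (invert busy blocks within the working day).
Uma free: 10:45-13:45, 14:00-18:45, 20:00-20:45.
Erik ∩ Yara: 09:00-13:45, 14:30-18:00, 18:15-19:45.
Erik ∩ Yara ∩ Uma: 10:45-13:45, 14:30-18:00, 18:15-18:45.

10:45-13:45, 14:30-18:00, 18:15-18:45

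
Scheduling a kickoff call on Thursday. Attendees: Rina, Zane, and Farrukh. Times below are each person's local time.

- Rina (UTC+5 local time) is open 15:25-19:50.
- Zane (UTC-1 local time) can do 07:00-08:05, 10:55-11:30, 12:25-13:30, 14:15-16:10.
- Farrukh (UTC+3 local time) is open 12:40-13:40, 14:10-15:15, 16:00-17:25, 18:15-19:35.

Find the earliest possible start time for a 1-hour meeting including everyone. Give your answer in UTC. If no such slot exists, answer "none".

Rina in UTC: 10:25-14:50 (subtract 5h to convert from UTC+5).
Zane in UTC: 08:00-09:05, 11:55-12:30, 13:25-14:30, 15:15-17:10 (add 1h to convert from UTC-1).
Farrukh in UTC: 09:40-10:40, 11:10-12:15, 13:00-14:25, 15:15-16:35 (subtract 3h to convert from UTC+3).
Rina ∩ Zane: 11:55-12:30, 13:25-14:30.
Rina ∩ Zane ∩ Farrukh: 11:55-12:15, 13:25-14:25.
So the common availability across everyone is 11:55-12:15, 13:25-14:25.
The first common window of at least 60 minutes is 13:25-14:25, so the earliest start is 13:25.

13:25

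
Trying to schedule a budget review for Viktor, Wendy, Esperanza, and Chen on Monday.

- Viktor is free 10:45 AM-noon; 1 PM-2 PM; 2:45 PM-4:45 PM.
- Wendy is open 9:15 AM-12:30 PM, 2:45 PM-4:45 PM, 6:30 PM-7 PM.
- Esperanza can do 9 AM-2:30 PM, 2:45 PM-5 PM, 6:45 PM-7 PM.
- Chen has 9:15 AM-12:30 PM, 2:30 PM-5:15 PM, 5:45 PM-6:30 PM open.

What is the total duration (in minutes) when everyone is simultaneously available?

195

Viktor ∩ Wendy: 10:45-12:00, 14:45-16:45.
Viktor ∩ Wendy ∩ Esperanza: 10:45-12:00, 14:45-16:45.
Viktor ∩ Wendy ∩ Esperanza ∩ Chen: 10:45-12:00, 14:45-16:45.
Summing the common windows: 75 + 120 = 195 minutes.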